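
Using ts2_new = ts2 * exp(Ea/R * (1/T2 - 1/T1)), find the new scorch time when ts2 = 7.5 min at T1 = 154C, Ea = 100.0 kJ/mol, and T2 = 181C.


Convert temperatures: T1 = 154 + 273.15 = 427.15 K, T2 = 181 + 273.15 = 454.15 K
ts2_new = 7.5 * exp(100000 / 8.314 * (1/454.15 - 1/427.15))
1/T2 - 1/T1 = -1.3918e-04
ts2_new = 1.41 min

1.41 min


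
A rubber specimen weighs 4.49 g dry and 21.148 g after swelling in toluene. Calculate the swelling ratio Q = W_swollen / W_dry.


Q = W_swollen / W_dry
Q = 21.148 / 4.49
Q = 4.71

Q = 4.71


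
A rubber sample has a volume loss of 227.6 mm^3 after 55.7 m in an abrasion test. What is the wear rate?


Rate = volume_loss / distance
= 227.6 / 55.7
= 4.086 mm^3/m

4.086 mm^3/m


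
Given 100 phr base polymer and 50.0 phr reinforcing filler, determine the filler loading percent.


Filler % = filler / (rubber + filler) * 100
= 50.0 / (100 + 50.0) * 100
= 50.0 / 150.0 * 100
= 33.33%

33.33%


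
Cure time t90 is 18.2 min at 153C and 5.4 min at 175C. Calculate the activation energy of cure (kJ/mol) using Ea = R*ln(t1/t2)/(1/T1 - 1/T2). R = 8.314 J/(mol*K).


T1 = 426.15 K, T2 = 448.15 K
1/T1 - 1/T2 = 1.1520e-04
ln(t1/t2) = ln(18.2/5.4) = 1.2150
Ea = 8.314 * 1.2150 / 1.1520e-04 = 87691.5211 J/mol
Ea = 87.69 kJ/mol

87.69 kJ/mol


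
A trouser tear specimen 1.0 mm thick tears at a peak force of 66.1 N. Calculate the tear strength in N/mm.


Tear strength = force / thickness
= 66.1 / 1.0
= 66.1 N/mm

66.1 N/mm


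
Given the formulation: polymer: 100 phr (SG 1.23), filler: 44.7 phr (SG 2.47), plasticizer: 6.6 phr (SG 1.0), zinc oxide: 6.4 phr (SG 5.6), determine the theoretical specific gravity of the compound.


Sum of weights = 157.7
Volume contributions:
  polymer: 100/1.23 = 81.3008
  filler: 44.7/2.47 = 18.0972
  plasticizer: 6.6/1.0 = 6.6000
  zinc oxide: 6.4/5.6 = 1.1429
Sum of volumes = 107.1408
SG = 157.7 / 107.1408 = 1.472

SG = 1.472


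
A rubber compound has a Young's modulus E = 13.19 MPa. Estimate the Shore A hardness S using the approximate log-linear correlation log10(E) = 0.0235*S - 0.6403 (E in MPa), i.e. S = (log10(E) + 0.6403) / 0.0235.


log10(E) = 0.0235*S - 0.6403  =>  S = (log10(E) + 0.6403) / 0.0235
log10(13.19) = 1.120245
S = (1.120245 + 0.6403) / 0.0235 = 1.760545 / 0.0235
S = 74.9

Shore A = 74.9


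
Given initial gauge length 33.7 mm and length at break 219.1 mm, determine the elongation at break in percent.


Elongation = (Lf - L0) / L0 * 100
= (219.1 - 33.7) / 33.7 * 100
= 185.4 / 33.7 * 100
= 550.1%

550.1%


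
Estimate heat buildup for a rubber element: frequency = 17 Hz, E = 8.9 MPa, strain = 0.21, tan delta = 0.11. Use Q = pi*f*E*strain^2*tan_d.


Q = pi * f * E * strain^2 * tan_d
= pi * 17 * 8.9 * 0.21^2 * 0.11
= pi * 17 * 8.9 * 0.0441 * 0.11
= 2.3058

Q = 2.3058


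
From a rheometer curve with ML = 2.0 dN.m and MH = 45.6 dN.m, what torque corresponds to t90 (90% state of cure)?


M90 = ML + 0.9 * (MH - ML)
M90 = 2.0 + 0.9 * (45.6 - 2.0)
M90 = 2.0 + 0.9 * 43.6
M90 = 41.24 dN.m

41.24 dN.m


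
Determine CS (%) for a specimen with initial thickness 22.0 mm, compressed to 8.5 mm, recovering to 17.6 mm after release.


CS = (t0 - recovered) / (t0 - ts) * 100
= (22.0 - 17.6) / (22.0 - 8.5) * 100
= 4.4 / 13.5 * 100
= 32.6%

32.6%


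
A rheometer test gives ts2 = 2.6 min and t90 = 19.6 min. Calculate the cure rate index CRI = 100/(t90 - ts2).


CRI = 100 / (t90 - ts2)
= 100 / (19.6 - 2.6)
= 100 / 17.0
= 5.88 min^-1

5.88 min^-1


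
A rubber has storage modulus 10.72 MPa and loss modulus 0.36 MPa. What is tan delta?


tan delta = E'' / E'
= 0.36 / 10.72
= 0.0336

tan delta = 0.0336


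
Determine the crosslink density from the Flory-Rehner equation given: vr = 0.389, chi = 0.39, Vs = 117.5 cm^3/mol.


ln(1 - vr) = ln(1 - 0.389) = -0.4927
Numerator = -((-0.4927) + 0.389 + 0.39 * 0.389^2) = 0.0446
Denominator = 117.5 * (0.389^(1/3) - 0.389/2) = 62.9200
nu = 0.0446 / 62.9200 = 7.0952e-04 mol/cm^3

7.0952e-04 mol/cm^3


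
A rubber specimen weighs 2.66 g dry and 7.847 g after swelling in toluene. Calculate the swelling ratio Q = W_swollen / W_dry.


Q = W_swollen / W_dry
Q = 7.847 / 2.66
Q = 2.95

Q = 2.95


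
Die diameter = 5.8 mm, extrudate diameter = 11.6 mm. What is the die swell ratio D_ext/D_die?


Die swell ratio = D_extrudate / D_die
= 11.6 / 5.8
= 2.0

Die swell = 2.0


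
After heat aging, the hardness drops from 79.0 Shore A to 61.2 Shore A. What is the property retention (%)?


Retention = aged / original * 100
= 61.2 / 79.0 * 100
= 77.5%

77.5%


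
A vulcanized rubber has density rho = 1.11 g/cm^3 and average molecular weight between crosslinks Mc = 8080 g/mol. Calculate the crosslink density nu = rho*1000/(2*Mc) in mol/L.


nu = rho * 1000 / (2 * Mc)
nu = 1.11 * 1000 / (2 * 8080)
nu = 1110.0 / 16160
nu = 0.0687 mol/L

0.0687 mol/L


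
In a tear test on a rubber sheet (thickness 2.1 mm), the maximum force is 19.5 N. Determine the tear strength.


Tear strength = force / thickness
= 19.5 / 2.1
= 9.29 N/mm

9.29 N/mm


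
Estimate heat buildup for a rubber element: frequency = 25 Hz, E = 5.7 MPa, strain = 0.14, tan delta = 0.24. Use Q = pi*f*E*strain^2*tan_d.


Q = pi * f * E * strain^2 * tan_d
= pi * 25 * 5.7 * 0.14^2 * 0.24
= pi * 25 * 5.7 * 0.0196 * 0.24
= 2.1059

Q = 2.1059


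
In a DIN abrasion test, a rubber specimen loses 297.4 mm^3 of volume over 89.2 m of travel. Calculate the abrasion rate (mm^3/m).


Rate = volume_loss / distance
= 297.4 / 89.2
= 3.334 mm^3/m

3.334 mm^3/m


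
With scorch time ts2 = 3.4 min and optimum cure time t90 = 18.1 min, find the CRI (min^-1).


CRI = 100 / (t90 - ts2)
= 100 / (18.1 - 3.4)
= 100 / 14.7
= 6.8 min^-1

6.8 min^-1


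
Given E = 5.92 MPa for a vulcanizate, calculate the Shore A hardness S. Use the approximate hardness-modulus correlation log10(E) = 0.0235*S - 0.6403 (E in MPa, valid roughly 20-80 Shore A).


log10(E) = 0.0235*S - 0.6403  =>  S = (log10(E) + 0.6403) / 0.0235
log10(5.92) = 0.772322
S = (0.772322 + 0.6403) / 0.0235 = 1.412622 / 0.0235
S = 60.1

Shore A = 60.1


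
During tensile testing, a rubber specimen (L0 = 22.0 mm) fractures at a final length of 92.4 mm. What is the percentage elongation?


Elongation = (Lf - L0) / L0 * 100
= (92.4 - 22.0) / 22.0 * 100
= 70.4 / 22.0 * 100
= 320.0%

320.0%


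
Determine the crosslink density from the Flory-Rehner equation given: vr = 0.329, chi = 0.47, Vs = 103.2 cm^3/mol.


ln(1 - vr) = ln(1 - 0.329) = -0.3990
Numerator = -((-0.3990) + 0.329 + 0.47 * 0.329^2) = 0.0191
Denominator = 103.2 * (0.329^(1/3) - 0.329/2) = 54.2671
nu = 0.0191 / 54.2671 = 3.5220e-04 mol/cm^3

3.5220e-04 mol/cm^3


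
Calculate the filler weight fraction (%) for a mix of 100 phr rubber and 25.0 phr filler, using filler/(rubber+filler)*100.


Filler % = filler / (rubber + filler) * 100
= 25.0 / (100 + 25.0) * 100
= 25.0 / 125.0 * 100
= 20.0%

20.0%


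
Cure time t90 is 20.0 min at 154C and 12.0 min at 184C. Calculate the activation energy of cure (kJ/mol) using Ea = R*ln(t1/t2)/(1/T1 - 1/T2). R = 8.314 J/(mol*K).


T1 = 427.15 K, T2 = 457.15 K
1/T1 - 1/T2 = 1.5363e-04
ln(t1/t2) = ln(20.0/12.0) = 0.5108
Ea = 8.314 * 0.5108 / 1.5363e-04 = 27643.9803 J/mol
Ea = 27.64 kJ/mol

27.64 kJ/mol


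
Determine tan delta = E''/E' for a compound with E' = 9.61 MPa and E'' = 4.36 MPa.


tan delta = E'' / E'
= 4.36 / 9.61
= 0.4537

tan delta = 0.4537


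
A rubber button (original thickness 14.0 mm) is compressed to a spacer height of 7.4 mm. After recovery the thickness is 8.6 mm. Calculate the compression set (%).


CS = (t0 - recovered) / (t0 - ts) * 100
= (14.0 - 8.6) / (14.0 - 7.4) * 100
= 5.4 / 6.6 * 100
= 81.8%

81.8%


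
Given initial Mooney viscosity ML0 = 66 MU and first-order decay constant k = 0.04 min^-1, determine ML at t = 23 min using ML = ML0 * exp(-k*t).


ML = ML0 * exp(-k * t)
ML = 66 * exp(-0.04 * 23)
ML = 66 * 0.3985
ML = 26.3 MU

26.3 MU


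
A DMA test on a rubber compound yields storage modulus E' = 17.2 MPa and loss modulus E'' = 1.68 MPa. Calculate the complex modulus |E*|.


|E*| = sqrt(E'^2 + E''^2)
= sqrt(17.2^2 + 1.68^2)
= sqrt(295.8400 + 2.8224)
= 17.282 MPa

17.282 MPa


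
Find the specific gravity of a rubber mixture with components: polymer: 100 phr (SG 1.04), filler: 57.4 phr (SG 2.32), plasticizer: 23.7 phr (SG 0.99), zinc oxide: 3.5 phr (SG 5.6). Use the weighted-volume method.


Sum of weights = 184.6
Volume contributions:
  polymer: 100/1.04 = 96.1538
  filler: 57.4/2.32 = 24.7414
  plasticizer: 23.7/0.99 = 23.9394
  zinc oxide: 3.5/5.6 = 0.6250
Sum of volumes = 145.4596
SG = 184.6 / 145.4596 = 1.269

SG = 1.269


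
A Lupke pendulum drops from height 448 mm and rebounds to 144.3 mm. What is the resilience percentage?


Resilience = h_rebound / h_drop * 100
= 144.3 / 448 * 100
= 32.2%

32.2%


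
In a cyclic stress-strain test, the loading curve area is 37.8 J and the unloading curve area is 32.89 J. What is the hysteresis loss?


Hysteresis loss = loading - unloading
= 37.8 - 32.89
= 4.91 J

4.91 J


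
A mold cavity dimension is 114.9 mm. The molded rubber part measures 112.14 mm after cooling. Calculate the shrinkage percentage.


Shrinkage = (mold - part) / mold * 100
= (114.9 - 112.14) / 114.9 * 100
= 2.76 / 114.9 * 100
= 2.4%

2.4%


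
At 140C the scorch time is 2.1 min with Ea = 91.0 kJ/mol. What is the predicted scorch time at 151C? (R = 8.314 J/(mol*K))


Convert temperatures: T1 = 140 + 273.15 = 413.15 K, T2 = 151 + 273.15 = 424.15 K
ts2_new = 2.1 * exp(91000 / 8.314 * (1/424.15 - 1/413.15))
1/T2 - 1/T1 = -6.2772e-05
ts2_new = 1.06 min

1.06 min


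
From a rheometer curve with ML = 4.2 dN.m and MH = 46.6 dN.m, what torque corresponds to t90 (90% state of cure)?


M90 = ML + 0.9 * (MH - ML)
M90 = 4.2 + 0.9 * (46.6 - 4.2)
M90 = 4.2 + 0.9 * 42.4
M90 = 42.36 dN.m

42.36 dN.m


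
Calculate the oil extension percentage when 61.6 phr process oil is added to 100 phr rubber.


Oil % = oil / (100 + oil) * 100
= 61.6 / (100 + 61.6) * 100
= 61.6 / 161.6 * 100
= 38.12%

38.12%


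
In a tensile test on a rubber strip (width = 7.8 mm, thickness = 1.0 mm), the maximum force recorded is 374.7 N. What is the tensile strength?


Area = width * thickness = 7.8 * 1.0 = 7.8 mm^2
TS = force / area = 374.7 / 7.8 = 48.04 MPa

48.04 MPa


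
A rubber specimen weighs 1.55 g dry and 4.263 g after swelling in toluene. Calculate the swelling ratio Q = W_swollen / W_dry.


Q = W_swollen / W_dry
Q = 4.263 / 1.55
Q = 2.75

Q = 2.75


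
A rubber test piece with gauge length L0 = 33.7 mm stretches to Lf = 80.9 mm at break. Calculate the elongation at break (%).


Elongation = (Lf - L0) / L0 * 100
= (80.9 - 33.7) / 33.7 * 100
= 47.2 / 33.7 * 100
= 140.1%

140.1%


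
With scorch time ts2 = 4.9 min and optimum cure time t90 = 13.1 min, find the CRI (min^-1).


CRI = 100 / (t90 - ts2)
= 100 / (13.1 - 4.9)
= 100 / 8.2
= 12.2 min^-1

12.2 min^-1


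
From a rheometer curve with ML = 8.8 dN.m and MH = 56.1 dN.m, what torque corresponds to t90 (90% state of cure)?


M90 = ML + 0.9 * (MH - ML)
M90 = 8.8 + 0.9 * (56.1 - 8.8)
M90 = 8.8 + 0.9 * 47.3
M90 = 51.37 dN.m

51.37 dN.m


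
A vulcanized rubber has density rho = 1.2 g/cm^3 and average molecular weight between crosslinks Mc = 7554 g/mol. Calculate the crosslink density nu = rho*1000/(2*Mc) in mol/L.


nu = rho * 1000 / (2 * Mc)
nu = 1.2 * 1000 / (2 * 7554)
nu = 1200.0 / 15108
nu = 0.0794 mol/L

0.0794 mol/L


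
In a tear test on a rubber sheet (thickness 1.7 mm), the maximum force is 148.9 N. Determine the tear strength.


Tear strength = force / thickness
= 148.9 / 1.7
= 87.59 N/mm

87.59 N/mm


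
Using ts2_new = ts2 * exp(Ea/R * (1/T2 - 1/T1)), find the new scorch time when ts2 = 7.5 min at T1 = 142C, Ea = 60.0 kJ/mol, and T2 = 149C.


Convert temperatures: T1 = 142 + 273.15 = 415.15 K, T2 = 149 + 273.15 = 422.15 K
ts2_new = 7.5 * exp(60000 / 8.314 * (1/422.15 - 1/415.15))
1/T2 - 1/T1 = -3.9942e-05
ts2_new = 5.62 min

5.62 min


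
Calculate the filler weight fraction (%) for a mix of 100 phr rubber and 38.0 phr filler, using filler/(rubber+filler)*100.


Filler % = filler / (rubber + filler) * 100
= 38.0 / (100 + 38.0) * 100
= 38.0 / 138.0 * 100
= 27.54%

27.54%


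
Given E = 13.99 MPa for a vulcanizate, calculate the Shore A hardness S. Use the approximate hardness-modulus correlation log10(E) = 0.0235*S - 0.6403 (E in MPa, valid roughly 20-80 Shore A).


log10(E) = 0.0235*S - 0.6403  =>  S = (log10(E) + 0.6403) / 0.0235
log10(13.99) = 1.145818
S = (1.145818 + 0.6403) / 0.0235 = 1.786118 / 0.0235
S = 76.0

Shore A = 76.0


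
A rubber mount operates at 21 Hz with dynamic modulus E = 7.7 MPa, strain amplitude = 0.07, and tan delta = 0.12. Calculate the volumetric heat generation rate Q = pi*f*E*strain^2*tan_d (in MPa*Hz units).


Q = pi * f * E * strain^2 * tan_d
= pi * 21 * 7.7 * 0.07^2 * 0.12
= pi * 21 * 7.7 * 0.0049 * 0.12
= 0.2987

Q = 0.2987


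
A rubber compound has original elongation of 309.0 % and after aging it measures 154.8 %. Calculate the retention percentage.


Retention = aged / original * 100
= 154.8 / 309.0 * 100
= 50.1%

50.1%


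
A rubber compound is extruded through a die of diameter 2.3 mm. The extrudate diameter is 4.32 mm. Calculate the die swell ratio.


Die swell ratio = D_extrudate / D_die
= 4.32 / 2.3
= 1.878

Die swell = 1.878


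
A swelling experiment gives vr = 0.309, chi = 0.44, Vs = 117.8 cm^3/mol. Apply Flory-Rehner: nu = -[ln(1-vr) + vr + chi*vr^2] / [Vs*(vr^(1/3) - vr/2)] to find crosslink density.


ln(1 - vr) = ln(1 - 0.309) = -0.3696
Numerator = -((-0.3696) + 0.309 + 0.44 * 0.309^2) = 0.0186
Denominator = 117.8 * (0.309^(1/3) - 0.309/2) = 61.4399
nu = 0.0186 / 61.4399 = 3.0280e-04 mol/cm^3

3.0280e-04 mol/cm^3


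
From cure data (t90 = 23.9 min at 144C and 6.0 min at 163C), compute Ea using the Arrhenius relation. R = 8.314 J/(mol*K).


T1 = 417.15 K, T2 = 436.15 K
1/T1 - 1/T2 = 1.0443e-04
ln(t1/t2) = ln(23.9/6.0) = 1.3821
Ea = 8.314 * 1.3821 / 1.0443e-04 = 110034.7796 J/mol
Ea = 110.03 kJ/mol

110.03 kJ/mol


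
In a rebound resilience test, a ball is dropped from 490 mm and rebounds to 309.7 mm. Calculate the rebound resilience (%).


Resilience = h_rebound / h_drop * 100
= 309.7 / 490 * 100
= 63.2%

63.2%


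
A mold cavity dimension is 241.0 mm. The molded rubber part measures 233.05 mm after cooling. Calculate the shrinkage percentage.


Shrinkage = (mold - part) / mold * 100
= (241.0 - 233.05) / 241.0 * 100
= 7.95 / 241.0 * 100
= 3.3%

3.3%


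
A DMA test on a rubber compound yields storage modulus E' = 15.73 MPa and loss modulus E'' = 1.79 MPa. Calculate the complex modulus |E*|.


|E*| = sqrt(E'^2 + E''^2)
= sqrt(15.73^2 + 1.79^2)
= sqrt(247.4329 + 3.2041)
= 15.832 MPa

15.832 MPa


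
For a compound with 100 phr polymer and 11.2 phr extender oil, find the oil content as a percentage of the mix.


Oil % = oil / (100 + oil) * 100
= 11.2 / (100 + 11.2) * 100
= 11.2 / 111.2 * 100
= 10.07%

10.07%


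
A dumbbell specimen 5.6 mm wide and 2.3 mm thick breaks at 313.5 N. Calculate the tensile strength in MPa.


Area = width * thickness = 5.6 * 2.3 = 12.88 mm^2
TS = force / area = 313.5 / 12.88 = 24.34 MPa

24.34 MPa


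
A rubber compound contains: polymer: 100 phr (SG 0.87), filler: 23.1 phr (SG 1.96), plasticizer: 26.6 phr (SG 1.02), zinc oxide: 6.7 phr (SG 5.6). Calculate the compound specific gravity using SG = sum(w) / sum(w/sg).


Sum of weights = 156.4
Volume contributions:
  polymer: 100/0.87 = 114.9425
  filler: 23.1/1.96 = 11.7857
  plasticizer: 26.6/1.02 = 26.0784
  zinc oxide: 6.7/5.6 = 1.1964
Sum of volumes = 154.0031
SG = 156.4 / 154.0031 = 1.016

SG = 1.016


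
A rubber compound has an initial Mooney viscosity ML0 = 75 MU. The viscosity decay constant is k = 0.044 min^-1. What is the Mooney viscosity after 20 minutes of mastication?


ML = ML0 * exp(-k * t)
ML = 75 * exp(-0.044 * 20)
ML = 75 * 0.4148
ML = 31.11 MU

31.11 MU


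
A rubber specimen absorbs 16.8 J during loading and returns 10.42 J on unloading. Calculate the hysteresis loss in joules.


Hysteresis loss = loading - unloading
= 16.8 - 10.42
= 6.38 J

6.38 J


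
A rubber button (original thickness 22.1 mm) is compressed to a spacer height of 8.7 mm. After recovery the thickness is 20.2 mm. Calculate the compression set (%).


CS = (t0 - recovered) / (t0 - ts) * 100
= (22.1 - 20.2) / (22.1 - 8.7) * 100
= 1.9 / 13.4 * 100
= 14.2%

14.2%


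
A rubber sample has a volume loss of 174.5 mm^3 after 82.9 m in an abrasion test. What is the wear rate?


Rate = volume_loss / distance
= 174.5 / 82.9
= 2.105 mm^3/m

2.105 mm^3/m


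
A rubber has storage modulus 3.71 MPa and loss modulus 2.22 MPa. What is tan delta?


tan delta = E'' / E'
= 2.22 / 3.71
= 0.5984

tan delta = 0.5984


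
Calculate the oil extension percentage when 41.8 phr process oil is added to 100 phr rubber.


Oil % = oil / (100 + oil) * 100
= 41.8 / (100 + 41.8) * 100
= 41.8 / 141.8 * 100
= 29.48%

29.48%


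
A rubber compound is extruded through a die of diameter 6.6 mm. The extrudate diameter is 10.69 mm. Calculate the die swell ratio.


Die swell ratio = D_extrudate / D_die
= 10.69 / 6.6
= 1.62

Die swell = 1.62


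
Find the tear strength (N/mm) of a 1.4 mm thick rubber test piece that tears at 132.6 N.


Tear strength = force / thickness
= 132.6 / 1.4
= 94.71 N/mm

94.71 N/mm


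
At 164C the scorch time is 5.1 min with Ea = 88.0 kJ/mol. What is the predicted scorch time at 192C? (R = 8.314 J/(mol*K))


Convert temperatures: T1 = 164 + 273.15 = 437.15 K, T2 = 192 + 273.15 = 465.15 K
ts2_new = 5.1 * exp(88000 / 8.314 * (1/465.15 - 1/437.15))
1/T2 - 1/T1 = -1.3770e-04
ts2_new = 1.19 min

1.19 min


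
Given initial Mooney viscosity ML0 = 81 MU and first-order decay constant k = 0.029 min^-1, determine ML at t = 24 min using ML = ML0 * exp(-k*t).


ML = ML0 * exp(-k * t)
ML = 81 * exp(-0.029 * 24)
ML = 81 * 0.4986
ML = 40.38 MU

40.38 MU


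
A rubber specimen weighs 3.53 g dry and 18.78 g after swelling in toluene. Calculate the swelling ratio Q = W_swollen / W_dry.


Q = W_swollen / W_dry
Q = 18.78 / 3.53
Q = 5.32

Q = 5.32


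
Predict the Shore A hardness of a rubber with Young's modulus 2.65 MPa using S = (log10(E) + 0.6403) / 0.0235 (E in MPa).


log10(E) = 0.0235*S - 0.6403  =>  S = (log10(E) + 0.6403) / 0.0235
log10(2.65) = 0.423246
S = (0.423246 + 0.6403) / 0.0235 = 1.063546 / 0.0235
S = 45.3

Shore A = 45.3


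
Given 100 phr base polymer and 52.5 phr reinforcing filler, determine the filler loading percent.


Filler % = filler / (rubber + filler) * 100
= 52.5 / (100 + 52.5) * 100
= 52.5 / 152.5 * 100
= 34.43%

34.43%


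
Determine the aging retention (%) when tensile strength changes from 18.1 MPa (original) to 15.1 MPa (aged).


Retention = aged / original * 100
= 15.1 / 18.1 * 100
= 83.4%

83.4%


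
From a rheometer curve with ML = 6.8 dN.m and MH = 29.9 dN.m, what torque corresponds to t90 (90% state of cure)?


M90 = ML + 0.9 * (MH - ML)
M90 = 6.8 + 0.9 * (29.9 - 6.8)
M90 = 6.8 + 0.9 * 23.1
M90 = 27.59 dN.m

27.59 dN.m


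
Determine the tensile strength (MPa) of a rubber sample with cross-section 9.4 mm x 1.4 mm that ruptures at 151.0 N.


Area = width * thickness = 9.4 * 1.4 = 13.16 mm^2
TS = force / area = 151.0 / 13.16 = 11.47 MPa

11.47 MPa


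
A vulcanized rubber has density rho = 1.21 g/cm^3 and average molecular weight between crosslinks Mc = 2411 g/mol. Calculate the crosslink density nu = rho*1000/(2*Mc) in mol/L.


nu = rho * 1000 / (2 * Mc)
nu = 1.21 * 1000 / (2 * 2411)
nu = 1210.0 / 4822
nu = 0.2509 mol/L

0.2509 mol/L


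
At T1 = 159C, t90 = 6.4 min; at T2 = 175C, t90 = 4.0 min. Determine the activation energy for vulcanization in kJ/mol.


T1 = 432.15 K, T2 = 448.15 K
1/T1 - 1/T2 = 8.2616e-05
ln(t1/t2) = ln(6.4/4.0) = 0.4700
Ea = 8.314 * 0.4700 / 8.2616e-05 = 47298.6959 J/mol
Ea = 47.3 kJ/mol

47.3 kJ/mol


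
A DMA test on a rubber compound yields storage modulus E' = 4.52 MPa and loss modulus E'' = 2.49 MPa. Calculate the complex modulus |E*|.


|E*| = sqrt(E'^2 + E''^2)
= sqrt(4.52^2 + 2.49^2)
= sqrt(20.4304 + 6.2001)
= 5.16 MPa

5.16 MPa


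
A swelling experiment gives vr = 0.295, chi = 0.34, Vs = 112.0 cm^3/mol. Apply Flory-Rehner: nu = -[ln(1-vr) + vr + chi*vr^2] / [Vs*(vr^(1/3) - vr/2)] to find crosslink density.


ln(1 - vr) = ln(1 - 0.295) = -0.3496
Numerator = -((-0.3496) + 0.295 + 0.34 * 0.295^2) = 0.0250
Denominator = 112.0 * (0.295^(1/3) - 0.295/2) = 58.0376
nu = 0.0250 / 58.0376 = 4.3022e-04 mol/cm^3

4.3022e-04 mol/cm^3


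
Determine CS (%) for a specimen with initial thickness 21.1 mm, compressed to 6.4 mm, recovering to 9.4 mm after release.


CS = (t0 - recovered) / (t0 - ts) * 100
= (21.1 - 9.4) / (21.1 - 6.4) * 100
= 11.7 / 14.7 * 100
= 79.6%

79.6%


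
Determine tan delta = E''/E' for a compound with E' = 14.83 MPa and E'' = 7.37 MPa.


tan delta = E'' / E'
= 7.37 / 14.83
= 0.497

tan delta = 0.497


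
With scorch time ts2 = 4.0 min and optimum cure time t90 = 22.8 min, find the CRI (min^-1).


CRI = 100 / (t90 - ts2)
= 100 / (22.8 - 4.0)
= 100 / 18.8
= 5.32 min^-1

5.32 min^-1


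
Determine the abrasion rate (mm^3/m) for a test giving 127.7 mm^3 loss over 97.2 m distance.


Rate = volume_loss / distance
= 127.7 / 97.2
= 1.314 mm^3/m

1.314 mm^3/m


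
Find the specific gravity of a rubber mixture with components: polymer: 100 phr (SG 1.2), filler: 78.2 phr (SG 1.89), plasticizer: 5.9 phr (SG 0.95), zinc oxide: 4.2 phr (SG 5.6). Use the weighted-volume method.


Sum of weights = 188.3
Volume contributions:
  polymer: 100/1.2 = 83.3333
  filler: 78.2/1.89 = 41.3757
  plasticizer: 5.9/0.95 = 6.2105
  zinc oxide: 4.2/5.6 = 0.7500
Sum of volumes = 131.6695
SG = 188.3 / 131.6695 = 1.43

SG = 1.43


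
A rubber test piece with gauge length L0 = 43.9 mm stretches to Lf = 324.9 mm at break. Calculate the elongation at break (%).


Elongation = (Lf - L0) / L0 * 100
= (324.9 - 43.9) / 43.9 * 100
= 281.0 / 43.9 * 100
= 640.1%

640.1%


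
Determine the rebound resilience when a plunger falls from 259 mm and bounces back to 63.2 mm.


Resilience = h_rebound / h_drop * 100
= 63.2 / 259 * 100
= 24.4%

24.4%


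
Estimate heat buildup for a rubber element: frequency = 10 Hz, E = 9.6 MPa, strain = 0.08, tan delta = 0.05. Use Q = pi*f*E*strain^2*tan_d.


Q = pi * f * E * strain^2 * tan_d
= pi * 10 * 9.6 * 0.08^2 * 0.05
= pi * 10 * 9.6 * 0.0064 * 0.05
= 0.0965

Q = 0.0965


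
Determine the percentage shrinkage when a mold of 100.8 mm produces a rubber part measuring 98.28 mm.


Shrinkage = (mold - part) / mold * 100
= (100.8 - 98.28) / 100.8 * 100
= 2.52 / 100.8 * 100
= 2.5%

2.5%


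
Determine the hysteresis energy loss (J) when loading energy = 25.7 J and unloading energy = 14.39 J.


Hysteresis loss = loading - unloading
= 25.7 - 14.39
= 11.31 J

11.31 J


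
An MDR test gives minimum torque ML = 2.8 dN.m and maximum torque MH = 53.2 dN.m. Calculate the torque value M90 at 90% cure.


M90 = ML + 0.9 * (MH - ML)
M90 = 2.8 + 0.9 * (53.2 - 2.8)
M90 = 2.8 + 0.9 * 50.4
M90 = 48.16 dN.m

48.16 dN.m


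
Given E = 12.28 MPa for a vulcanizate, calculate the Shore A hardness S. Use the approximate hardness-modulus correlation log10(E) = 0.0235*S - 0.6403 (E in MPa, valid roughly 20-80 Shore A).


log10(E) = 0.0235*S - 0.6403  =>  S = (log10(E) + 0.6403) / 0.0235
log10(12.28) = 1.089198
S = (1.089198 + 0.6403) / 0.0235 = 1.729498 / 0.0235
S = 73.6

Shore A = 73.6


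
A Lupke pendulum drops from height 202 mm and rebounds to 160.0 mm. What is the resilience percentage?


Resilience = h_rebound / h_drop * 100
= 160.0 / 202 * 100
= 79.2%

79.2%


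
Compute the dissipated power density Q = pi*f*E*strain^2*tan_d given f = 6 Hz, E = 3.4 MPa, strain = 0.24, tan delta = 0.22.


Q = pi * f * E * strain^2 * tan_d
= pi * 6 * 3.4 * 0.24^2 * 0.22
= pi * 6 * 3.4 * 0.0576 * 0.22
= 0.8121

Q = 0.8121


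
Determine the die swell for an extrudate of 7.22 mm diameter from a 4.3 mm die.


Die swell ratio = D_extrudate / D_die
= 7.22 / 4.3
= 1.679

Die swell = 1.679


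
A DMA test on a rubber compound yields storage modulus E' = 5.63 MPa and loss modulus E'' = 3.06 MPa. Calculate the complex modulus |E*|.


|E*| = sqrt(E'^2 + E''^2)
= sqrt(5.63^2 + 3.06^2)
= sqrt(31.6969 + 9.3636)
= 6.408 MPa

6.408 MPa


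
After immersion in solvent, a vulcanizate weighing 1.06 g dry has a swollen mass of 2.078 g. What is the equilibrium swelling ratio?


Q = W_swollen / W_dry
Q = 2.078 / 1.06
Q = 1.96

Q = 1.96


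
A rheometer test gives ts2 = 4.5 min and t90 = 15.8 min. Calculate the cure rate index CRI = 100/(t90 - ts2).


CRI = 100 / (t90 - ts2)
= 100 / (15.8 - 4.5)
= 100 / 11.3
= 8.85 min^-1

8.85 min^-1


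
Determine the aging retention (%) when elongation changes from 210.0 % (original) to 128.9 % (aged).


Retention = aged / original * 100
= 128.9 / 210.0 * 100
= 61.4%

61.4%


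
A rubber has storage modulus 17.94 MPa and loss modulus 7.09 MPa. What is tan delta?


tan delta = E'' / E'
= 7.09 / 17.94
= 0.3952

tan delta = 0.3952


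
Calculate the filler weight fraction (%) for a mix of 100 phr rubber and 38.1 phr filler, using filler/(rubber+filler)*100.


Filler % = filler / (rubber + filler) * 100
= 38.1 / (100 + 38.1) * 100
= 38.1 / 138.1 * 100
= 27.59%

27.59%


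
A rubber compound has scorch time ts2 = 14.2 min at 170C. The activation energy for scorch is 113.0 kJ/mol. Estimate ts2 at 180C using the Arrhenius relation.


Convert temperatures: T1 = 170 + 273.15 = 443.15 K, T2 = 180 + 273.15 = 453.15 K
ts2_new = 14.2 * exp(113000 / 8.314 * (1/453.15 - 1/443.15))
1/T2 - 1/T1 = -4.9797e-05
ts2_new = 7.22 min

7.22 min


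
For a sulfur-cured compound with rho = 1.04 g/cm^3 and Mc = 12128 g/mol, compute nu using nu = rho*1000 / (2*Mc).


nu = rho * 1000 / (2 * Mc)
nu = 1.04 * 1000 / (2 * 12128)
nu = 1040.0 / 24256
nu = 0.0429 mol/L

0.0429 mol/L


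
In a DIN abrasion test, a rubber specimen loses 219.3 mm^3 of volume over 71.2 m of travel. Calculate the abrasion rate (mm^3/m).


Rate = volume_loss / distance
= 219.3 / 71.2
= 3.08 mm^3/m

3.08 mm^3/m


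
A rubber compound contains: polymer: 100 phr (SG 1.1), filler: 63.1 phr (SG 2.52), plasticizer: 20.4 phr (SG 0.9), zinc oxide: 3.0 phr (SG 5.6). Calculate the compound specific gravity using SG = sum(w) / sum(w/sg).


Sum of weights = 186.5
Volume contributions:
  polymer: 100/1.1 = 90.9091
  filler: 63.1/2.52 = 25.0397
  plasticizer: 20.4/0.9 = 22.6667
  zinc oxide: 3.0/5.6 = 0.5357
Sum of volumes = 139.1512
SG = 186.5 / 139.1512 = 1.34

SG = 1.34


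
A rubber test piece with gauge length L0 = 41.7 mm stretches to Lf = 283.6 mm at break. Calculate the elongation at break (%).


Elongation = (Lf - L0) / L0 * 100
= (283.6 - 41.7) / 41.7 * 100
= 241.9 / 41.7 * 100
= 580.1%

580.1%


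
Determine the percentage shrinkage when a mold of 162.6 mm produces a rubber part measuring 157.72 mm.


Shrinkage = (mold - part) / mold * 100
= (162.6 - 157.72) / 162.6 * 100
= 4.88 / 162.6 * 100
= 3.0%

3.0%


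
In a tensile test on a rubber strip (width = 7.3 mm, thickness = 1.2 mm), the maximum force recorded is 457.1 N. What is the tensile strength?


Area = width * thickness = 7.3 * 1.2 = 8.76 mm^2
TS = force / area = 457.1 / 8.76 = 52.18 MPa

52.18 MPa


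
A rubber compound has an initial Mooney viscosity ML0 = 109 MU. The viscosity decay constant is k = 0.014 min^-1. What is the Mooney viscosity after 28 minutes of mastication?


ML = ML0 * exp(-k * t)
ML = 109 * exp(-0.014 * 28)
ML = 109 * 0.6757
ML = 73.65 MU

73.65 MU


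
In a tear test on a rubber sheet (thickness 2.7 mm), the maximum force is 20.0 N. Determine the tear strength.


Tear strength = force / thickness
= 20.0 / 2.7
= 7.41 N/mm

7.41 N/mm


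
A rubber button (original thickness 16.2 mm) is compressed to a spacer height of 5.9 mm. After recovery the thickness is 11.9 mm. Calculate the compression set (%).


CS = (t0 - recovered) / (t0 - ts) * 100
= (16.2 - 11.9) / (16.2 - 5.9) * 100
= 4.3 / 10.3 * 100
= 41.7%

41.7%


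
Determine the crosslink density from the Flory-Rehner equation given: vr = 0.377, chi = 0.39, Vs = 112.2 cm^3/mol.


ln(1 - vr) = ln(1 - 0.377) = -0.4732
Numerator = -((-0.4732) + 0.377 + 0.39 * 0.377^2) = 0.0408
Denominator = 112.2 * (0.377^(1/3) - 0.377/2) = 59.9041
nu = 0.0408 / 59.9041 = 6.8073e-04 mol/cm^3

6.8073e-04 mol/cm^3


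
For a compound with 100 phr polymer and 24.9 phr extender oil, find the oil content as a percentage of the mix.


Oil % = oil / (100 + oil) * 100
= 24.9 / (100 + 24.9) * 100
= 24.9 / 124.9 * 100
= 19.94%

19.94%


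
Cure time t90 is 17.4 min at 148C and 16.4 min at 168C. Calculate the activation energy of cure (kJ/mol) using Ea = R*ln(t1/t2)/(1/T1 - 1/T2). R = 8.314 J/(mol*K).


T1 = 421.15 K, T2 = 441.15 K
1/T1 - 1/T2 = 1.0765e-04
ln(t1/t2) = ln(17.4/16.4) = 0.0592
Ea = 8.314 * 0.0592 / 1.0765e-04 = 4571.3363 J/mol
Ea = 4.57 kJ/mol

4.57 kJ/mol


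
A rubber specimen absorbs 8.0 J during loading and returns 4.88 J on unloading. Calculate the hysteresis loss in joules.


Hysteresis loss = loading - unloading
= 8.0 - 4.88
= 3.12 J

3.12 J


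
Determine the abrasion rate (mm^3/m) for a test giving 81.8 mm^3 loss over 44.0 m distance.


Rate = volume_loss / distance
= 81.8 / 44.0
= 1.859 mm^3/m

1.859 mm^3/m


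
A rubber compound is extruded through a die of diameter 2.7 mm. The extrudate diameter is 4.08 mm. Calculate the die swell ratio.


Die swell ratio = D_extrudate / D_die
= 4.08 / 2.7
= 1.511

Die swell = 1.511


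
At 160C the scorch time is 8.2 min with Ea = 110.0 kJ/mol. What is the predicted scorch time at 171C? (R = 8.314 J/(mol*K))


Convert temperatures: T1 = 160 + 273.15 = 433.15 K, T2 = 171 + 273.15 = 444.15 K
ts2_new = 8.2 * exp(110000 / 8.314 * (1/444.15 - 1/433.15))
1/T2 - 1/T1 = -5.7177e-05
ts2_new = 3.85 min

3.85 min


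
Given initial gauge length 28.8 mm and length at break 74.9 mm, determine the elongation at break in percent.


Elongation = (Lf - L0) / L0 * 100
= (74.9 - 28.8) / 28.8 * 100
= 46.1 / 28.8 * 100
= 160.1%

160.1%


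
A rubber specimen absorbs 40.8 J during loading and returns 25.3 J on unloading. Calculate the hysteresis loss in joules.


Hysteresis loss = loading - unloading
= 40.8 - 25.3
= 15.5 J

15.5 J


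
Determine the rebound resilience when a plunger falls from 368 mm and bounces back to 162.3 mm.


Resilience = h_rebound / h_drop * 100
= 162.3 / 368 * 100
= 44.1%

44.1%


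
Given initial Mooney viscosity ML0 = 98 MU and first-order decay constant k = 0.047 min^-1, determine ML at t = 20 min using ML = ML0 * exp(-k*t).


ML = ML0 * exp(-k * t)
ML = 98 * exp(-0.047 * 20)
ML = 98 * 0.3906
ML = 38.28 MU

38.28 MU


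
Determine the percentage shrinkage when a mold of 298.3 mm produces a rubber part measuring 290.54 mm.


Shrinkage = (mold - part) / mold * 100
= (298.3 - 290.54) / 298.3 * 100
= 7.76 / 298.3 * 100
= 2.6%

2.6%


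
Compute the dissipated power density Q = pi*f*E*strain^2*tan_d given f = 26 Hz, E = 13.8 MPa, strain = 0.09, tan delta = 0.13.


Q = pi * f * E * strain^2 * tan_d
= pi * 26 * 13.8 * 0.09^2 * 0.13
= pi * 26 * 13.8 * 0.0081 * 0.13
= 1.1869

Q = 1.1869


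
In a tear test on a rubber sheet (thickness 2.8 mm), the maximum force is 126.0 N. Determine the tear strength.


Tear strength = force / thickness
= 126.0 / 2.8
= 45.0 N/mm

45.0 N/mm


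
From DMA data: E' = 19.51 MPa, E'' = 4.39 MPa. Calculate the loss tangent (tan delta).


tan delta = E'' / E'
= 4.39 / 19.51
= 0.225

tan delta = 0.225


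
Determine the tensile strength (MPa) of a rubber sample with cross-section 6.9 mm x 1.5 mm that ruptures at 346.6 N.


Area = width * thickness = 6.9 * 1.5 = 10.35 mm^2
TS = force / area = 346.6 / 10.35 = 33.49 MPa

33.49 MPa


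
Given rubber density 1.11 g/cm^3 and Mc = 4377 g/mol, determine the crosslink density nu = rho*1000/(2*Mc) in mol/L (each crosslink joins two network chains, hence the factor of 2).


nu = rho * 1000 / (2 * Mc)
nu = 1.11 * 1000 / (2 * 4377)
nu = 1110.0 / 8754
nu = 0.1268 mol/L

0.1268 mol/L


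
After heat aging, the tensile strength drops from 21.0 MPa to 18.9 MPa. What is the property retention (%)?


Retention = aged / original * 100
= 18.9 / 21.0 * 100
= 90.0%

90.0%


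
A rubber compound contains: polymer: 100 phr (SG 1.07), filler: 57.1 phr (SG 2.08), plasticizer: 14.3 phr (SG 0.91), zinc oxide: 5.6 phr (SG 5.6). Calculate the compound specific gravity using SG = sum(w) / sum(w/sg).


Sum of weights = 177.0
Volume contributions:
  polymer: 100/1.07 = 93.4579
  filler: 57.1/2.08 = 27.4519
  plasticizer: 14.3/0.91 = 15.7143
  zinc oxide: 5.6/5.6 = 1.0000
Sum of volumes = 137.6242
SG = 177.0 / 137.6242 = 1.286

SG = 1.286


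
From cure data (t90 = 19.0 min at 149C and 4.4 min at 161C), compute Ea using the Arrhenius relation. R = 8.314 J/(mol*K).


T1 = 422.15 K, T2 = 434.15 K
1/T1 - 1/T2 = 6.5475e-05
ln(t1/t2) = ln(19.0/4.4) = 1.4628
Ea = 8.314 * 1.4628 / 6.5475e-05 = 185750.7385 J/mol
Ea = 185.75 kJ/mol

185.75 kJ/mol


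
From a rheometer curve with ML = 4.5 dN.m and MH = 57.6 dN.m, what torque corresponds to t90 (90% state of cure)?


M90 = ML + 0.9 * (MH - ML)
M90 = 4.5 + 0.9 * (57.6 - 4.5)
M90 = 4.5 + 0.9 * 53.1
M90 = 52.29 dN.m

52.29 dN.m


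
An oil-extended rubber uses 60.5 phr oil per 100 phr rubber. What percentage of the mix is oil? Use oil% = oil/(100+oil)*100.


Oil % = oil / (100 + oil) * 100
= 60.5 / (100 + 60.5) * 100
= 60.5 / 160.5 * 100
= 37.69%

37.69%


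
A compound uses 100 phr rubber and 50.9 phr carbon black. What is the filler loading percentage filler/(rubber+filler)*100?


Filler % = filler / (rubber + filler) * 100
= 50.9 / (100 + 50.9) * 100
= 50.9 / 150.9 * 100
= 33.73%

33.73%


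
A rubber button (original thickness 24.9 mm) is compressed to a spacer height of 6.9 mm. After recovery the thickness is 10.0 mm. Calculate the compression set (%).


CS = (t0 - recovered) / (t0 - ts) * 100
= (24.9 - 10.0) / (24.9 - 6.9) * 100
= 14.9 / 18.0 * 100
= 82.8%

82.8%


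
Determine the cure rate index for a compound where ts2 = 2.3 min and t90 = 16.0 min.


CRI = 100 / (t90 - ts2)
= 100 / (16.0 - 2.3)
= 100 / 13.7
= 7.3 min^-1

7.3 min^-1


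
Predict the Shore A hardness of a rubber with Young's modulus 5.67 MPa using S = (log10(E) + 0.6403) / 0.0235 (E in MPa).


log10(E) = 0.0235*S - 0.6403  =>  S = (log10(E) + 0.6403) / 0.0235
log10(5.67) = 0.753583
S = (0.753583 + 0.6403) / 0.0235 = 1.393883 / 0.0235
S = 59.3

Shore A = 59.3


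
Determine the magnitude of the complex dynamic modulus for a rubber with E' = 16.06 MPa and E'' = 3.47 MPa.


|E*| = sqrt(E'^2 + E''^2)
= sqrt(16.06^2 + 3.47^2)
= sqrt(257.9236 + 12.0409)
= 16.431 MPa

16.431 MPa


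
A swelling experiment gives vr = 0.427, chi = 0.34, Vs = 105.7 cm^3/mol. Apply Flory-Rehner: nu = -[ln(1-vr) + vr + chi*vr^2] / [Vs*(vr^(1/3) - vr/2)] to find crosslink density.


ln(1 - vr) = ln(1 - 0.427) = -0.5569
Numerator = -((-0.5569) + 0.427 + 0.34 * 0.427^2) = 0.0679
Denominator = 105.7 * (0.427^(1/3) - 0.427/2) = 57.0278
nu = 0.0679 / 57.0278 = 0.0012 mol/cm^3

0.0012 mol/cm^3


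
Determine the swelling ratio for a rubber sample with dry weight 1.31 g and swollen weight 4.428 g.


Q = W_swollen / W_dry
Q = 4.428 / 1.31
Q = 3.38

Q = 3.38


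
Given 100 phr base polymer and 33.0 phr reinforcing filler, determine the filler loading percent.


Filler % = filler / (rubber + filler) * 100
= 33.0 / (100 + 33.0) * 100
= 33.0 / 133.0 * 100
= 24.81%

24.81%


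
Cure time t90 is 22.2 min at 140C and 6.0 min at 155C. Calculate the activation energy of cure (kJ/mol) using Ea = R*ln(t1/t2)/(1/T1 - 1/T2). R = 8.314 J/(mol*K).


T1 = 413.15 K, T2 = 428.15 K
1/T1 - 1/T2 = 8.4798e-05
ln(t1/t2) = ln(22.2/6.0) = 1.3083
Ea = 8.314 * 1.3083 / 8.4798e-05 = 128274.6098 J/mol
Ea = 128.27 kJ/mol

128.27 kJ/mol


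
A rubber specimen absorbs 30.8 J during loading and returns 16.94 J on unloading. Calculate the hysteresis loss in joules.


Hysteresis loss = loading - unloading
= 30.8 - 16.94
= 13.86 J

13.86 J


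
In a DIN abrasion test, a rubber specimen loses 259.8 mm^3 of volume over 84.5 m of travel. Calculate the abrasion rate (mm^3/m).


Rate = volume_loss / distance
= 259.8 / 84.5
= 3.075 mm^3/m

3.075 mm^3/m


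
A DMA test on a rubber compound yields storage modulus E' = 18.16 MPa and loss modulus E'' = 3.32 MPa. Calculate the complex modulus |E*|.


|E*| = sqrt(E'^2 + E''^2)
= sqrt(18.16^2 + 3.32^2)
= sqrt(329.7856 + 11.0224)
= 18.461 MPa

18.461 MPa


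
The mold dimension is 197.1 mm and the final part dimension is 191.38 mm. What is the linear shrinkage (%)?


Shrinkage = (mold - part) / mold * 100
= (197.1 - 191.38) / 197.1 * 100
= 5.72 / 197.1 * 100
= 2.9%

2.9%


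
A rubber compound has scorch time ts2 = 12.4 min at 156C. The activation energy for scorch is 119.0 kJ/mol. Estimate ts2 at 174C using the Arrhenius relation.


Convert temperatures: T1 = 156 + 273.15 = 429.15 K, T2 = 174 + 273.15 = 447.15 K
ts2_new = 12.4 * exp(119000 / 8.314 * (1/447.15 - 1/429.15))
1/T2 - 1/T1 = -9.3802e-05
ts2_new = 3.24 min

3.24 min


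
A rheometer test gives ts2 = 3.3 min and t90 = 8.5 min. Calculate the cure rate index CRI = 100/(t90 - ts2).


CRI = 100 / (t90 - ts2)
= 100 / (8.5 - 3.3)
= 100 / 5.2
= 19.23 min^-1

19.23 min^-1


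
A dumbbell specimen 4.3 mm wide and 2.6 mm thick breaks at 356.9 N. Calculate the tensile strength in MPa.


Area = width * thickness = 4.3 * 2.6 = 11.18 mm^2
TS = force / area = 356.9 / 11.18 = 31.92 MPa

31.92 MPa


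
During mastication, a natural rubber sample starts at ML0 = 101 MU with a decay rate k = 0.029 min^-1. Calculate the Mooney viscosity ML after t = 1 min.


ML = ML0 * exp(-k * t)
ML = 101 * exp(-0.029 * 1)
ML = 101 * 0.9714
ML = 98.11 MU

98.11 MU


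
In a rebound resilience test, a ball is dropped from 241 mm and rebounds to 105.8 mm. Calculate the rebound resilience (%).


Resilience = h_rebound / h_drop * 100
= 105.8 / 241 * 100
= 43.9%

43.9%


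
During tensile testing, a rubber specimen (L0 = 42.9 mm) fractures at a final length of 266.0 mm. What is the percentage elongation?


Elongation = (Lf - L0) / L0 * 100
= (266.0 - 42.9) / 42.9 * 100
= 223.1 / 42.9 * 100
= 520.0%

520.0%


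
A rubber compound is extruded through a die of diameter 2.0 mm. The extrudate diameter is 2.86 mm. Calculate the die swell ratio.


Die swell ratio = D_extrudate / D_die
= 2.86 / 2.0
= 1.43

Die swell = 1.43


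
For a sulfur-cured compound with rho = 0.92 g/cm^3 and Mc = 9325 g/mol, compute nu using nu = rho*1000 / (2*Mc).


nu = rho * 1000 / (2 * Mc)
nu = 0.92 * 1000 / (2 * 9325)
nu = 920.0 / 18650
nu = 0.0493 mol/L

0.0493 mol/L


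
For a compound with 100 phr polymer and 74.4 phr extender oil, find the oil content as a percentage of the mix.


Oil % = oil / (100 + oil) * 100
= 74.4 / (100 + 74.4) * 100
= 74.4 / 174.4 * 100
= 42.66%

42.66%


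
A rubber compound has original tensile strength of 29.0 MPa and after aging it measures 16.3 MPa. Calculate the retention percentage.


Retention = aged / original * 100
= 16.3 / 29.0 * 100
= 56.2%

56.2%


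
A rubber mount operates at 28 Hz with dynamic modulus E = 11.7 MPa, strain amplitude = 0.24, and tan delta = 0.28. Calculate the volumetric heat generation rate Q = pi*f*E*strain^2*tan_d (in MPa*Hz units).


Q = pi * f * E * strain^2 * tan_d
= pi * 28 * 11.7 * 0.24^2 * 0.28
= pi * 28 * 11.7 * 0.0576 * 0.28
= 16.5987

Q = 16.5987
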